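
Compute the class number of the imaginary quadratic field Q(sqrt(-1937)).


K = Q(sqrt(-1937)). d mod 4 = 3, so D = disc(K) = 4d = -7748
h(K) equals the number of primitive reduced positive-definite forms (a, b, c) = a*x^2 + b*x*y + c*y^2 with b^2 - 4ac = D,
where reduced means |b| <= a <= c, with b >= 0 whenever |b| = a or a = c, and primitive means gcd(a, b, c) = 1.
Reduced forces 3a^2 <= |D| = 7748, so 1 <= a <= 50; b must have the parity of D, and c = (b^2 - D)/(4a) must be an integer >= a.
Enumerate a = 1..50, b in [-a, a]:
  a=1: (1, 0, 1937)  [1]
  a=2: (2, 2, 969)  [1]
  a=3: (3, -2, 646), (3, 2, 646)  [2]
  a=4..5: none
  a=6: (6, -2, 323), (6, 2, 323)  [2]
  a=7: (7, -6, 278), (7, 6, 278)  [2]
  a=8: none
  a=9: (9, -8, 217), (9, 8, 217)  [2]
  a=10..12: none
  a=13: (13, 0, 149)  [1]
  a=14: (14, -6, 139), (14, 6, 139)  [2]
  a=15..16: none
  a=17: (17, -2, 114), (17, 2, 114)  [2]
  a=18: (18, -10, 109), (18, 10, 109)  [2]
  a=19: (19, -2, 102), (19, 2, 102)  [2]
  a=20: none
  a=21: (21, -20, 97), (21, -8, 93), (21, 8, 93), (21, 20, 97)  [4]
  a=22: none
  a=23: (23, -16, 87), (23, 16, 87)  [2]
  a=24..25: none
  a=26: (26, 26, 81)  [1]
  a=27: (27, -26, 78), (27, 26, 78)  [2]
  a=28: none
  a=29: (29, -16, 69), (29, 16, 69)  [2]
  a=30: none
  a=31: (31, -8, 63), (31, 8, 63)  [2]
  a=32..33: none
  a=34: (34, -2, 57), (34, 2, 57)  [2]
  a=35..37: none
  a=38: (38, -2, 51), (38, 2, 51)  [2]
  a=39: (39, -26, 54), (39, 26, 54)  [2]
  a=40: none
  a=41: (41, -40, 57), (41, 40, 57)  [2]
  a=42: (42, -34, 53), (42, -22, 49), (42, 22, 49), (42, 34, 53)  [4]
  a=43: (43, -32, 51), (43, 32, 51)  [2]
  a=44..45: none
  a=46: (46, -30, 47), (46, 30, 47)  [2]
  a=47..50: none
Total reduced forms: 1 + 1 + 2 + 2 + 2 + 2 + 1 + 2 + 2 + 2 + 2 + 4 + 2 + 1 + 2 + 2 + 2 + 2 + 2 + 2 + 2 + 4 + 2 + 2 = 48
h = 48

48


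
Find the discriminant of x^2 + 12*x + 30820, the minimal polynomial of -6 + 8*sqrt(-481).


The element -6 + 8*sqrt(-481) has minimal polynomial:
x^2 + 12*x + 30820
Discriminant = (12)^2 - 4*(30820)
= 144 - 123280
= -123136

-123136


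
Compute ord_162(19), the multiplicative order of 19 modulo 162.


We want ord_162(19), the smallest k >= 1 with 19^k = 1 mod 162.
n = 162 = 2 * 3^4, phi(162) = 54; the order divides phi(n).
Divisors of 54: 1, 2, 3, 6, 9, 18, 27, 54
Repeated squaring mod 162: 19^1 = 19, 19^2 = 37, 19^4 = 73, 19^8 = 145, 19^16 = 127, 19^32 = 91
Test divisors in increasing order:
  k=1: 19^1 = 19 mod 162
  k=2: 19^2 = 37 mod 162
  k=3: 19^3 = 37 * 19 = 55 mod 162
  k=6: 19^6 = 73 * 37 = 109 mod 162
  k=9: 19^9 = 145 * 19 = 1 mod 162  <- first divisor giving 1
Order = 9

9


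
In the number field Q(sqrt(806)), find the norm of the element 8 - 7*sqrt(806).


N(a + b*sqrt(d)) = a^2 - d*b^2
= (8)^2 - (806)*(-7)^2
= 64 - 39494
= -39430

-39430


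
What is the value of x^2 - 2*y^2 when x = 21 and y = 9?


x^2 - d*y^2
= 21^2 - 2*9^2
= 441 - 162
= 279

279


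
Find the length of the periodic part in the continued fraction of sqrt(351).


Run the CF algorithm for sqrt(351).
a_0 = floor(sqrt(351)) = 18; set m_0=0, q_0=1.
Recurrence: m' = q*a - m,  q' = (d - m'^2)/q,  a' = floor((a_0 + m')/q').
  step 1: m=18, q=27, a=1
  step 2: m=9, q=10, a=2
  step 3: m=11, q=23, a=1
  step 4: m=12, q=9, a=3
  step 5: m=15, q=14, a=2
  step 6: m=13, q=13, a=2
  step 7: m=13, q=14, a=2
  step 8: m=15, q=9, a=3
  step 9: m=12, q=23, a=1
  step 10: m=11, q=10, a=2
  step 11: m=9, q=27, a=1
  step 12: m=18, q=1, a=36
a_12 = 2*a_0 = 36, so the period closes here.
sqrt(351) = [18; 1, 2, 1, 3, 2, 2, 2, 3, 1, 2, 1, 36]
Period length = 12

12


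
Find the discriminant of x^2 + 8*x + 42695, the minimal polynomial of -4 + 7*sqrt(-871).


The element -4 + 7*sqrt(-871) has minimal polynomial:
x^2 + 8*x + 42695
Discriminant = (8)^2 - 4*(42695)
= 64 - 170780
= -170716

-170716


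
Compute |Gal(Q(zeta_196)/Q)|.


|Gal(Q(zeta_196)/Q)| = phi(196)
= 84

84


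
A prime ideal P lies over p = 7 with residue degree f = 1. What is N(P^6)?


N(P^a) = p^(a*f)
= 7^(6*1)
= 7^6
= 117649

117649


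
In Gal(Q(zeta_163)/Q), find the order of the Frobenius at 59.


The Frobenius at p in Gal(Q(zeta_n)/Q) = (Z/nZ)* is the class of p, so its order is ord_163(59), the smallest k >= 1 with 59^k = 1 mod 163.
n = 163 = 163, phi(163) = 162; the order divides phi(n).
Divisors of 162: 1, 2, 3, 6, 9, 18, 27, 54, 81, 162
Repeated squaring mod 163: 59^1 = 59, 59^2 = 58, 59^4 = 104, 59^8 = 58, 59^16 = 104, 59^32 = 58, 59^64 = 104, 59^128 = 58
Test divisors in increasing order:
  k=1: 59^1 = 59 mod 163
  k=2: 59^2 = 58 mod 163
  k=3: 59^3 = 58 * 59 = 162 mod 163
  k=6: 59^6 = 104 * 58 = 1 mod 163  <- first divisor giving 1
Order = 6

6


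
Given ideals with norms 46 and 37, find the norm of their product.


N(IJ) = N(I) * N(J)
= 46 * 37
= 1702

1702


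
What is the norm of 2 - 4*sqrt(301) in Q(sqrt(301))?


N(a + b*sqrt(d)) = a^2 - d*b^2
= (2)^2 - (301)*(-4)^2
= 4 - 4816
= -4812

-4812


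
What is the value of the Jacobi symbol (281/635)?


Compute (281/635) via quadratic reciprocity:
  reciprocity: (281/635) -> +(635/281)
  reduce: (73/281)
  reciprocity: (73/281) -> +(281/73)
  reduce: (62/73)
  pull out 2: (2/73) = +1  (since 73 mod 8 = 1)
  reciprocity: (31/73) -> +(73/31)
  reduce: (11/31)
  reciprocity: (11/31) -> -(31/11)
  reduce: (9/11)
  reciprocity: (9/11) -> +(11/9)
  reduce: (2/9)
  pull out 2: (2/9) = +1  (since 9 mod 8 = 1)
  (1/9) = 1
Product of signs = -1

-1


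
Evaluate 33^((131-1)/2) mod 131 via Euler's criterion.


p = 131 is prime and the exponent is (p-1)/2 = 65, so by Euler's criterion 33^65 = (33/131) = +1 or -1 mod 131.
Compute by square-and-multiply:
  65 = 64 + 1 (binary 1000001)
  Repeated squaring mod 131: 33^1 = 33, 33^2 = 41, 33^4 = 109, 33^8 = 91, 33^16 = 28, 33^32 = 129, 33^64 = 4
  33^65 = 33^64 * 33^1 = 4 * 33 mod 131
    4 * 33 = 132 = 1 mod 131
  33^65 = 1 mod 131
Result 1: 33 is a quadratic residue mod 131.
33^65 mod 131 = 1

1


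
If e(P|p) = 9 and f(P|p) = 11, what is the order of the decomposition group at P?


|D_P| = e * f
= 9 * 11
= 99

99


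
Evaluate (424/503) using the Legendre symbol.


p = 503 is prime, so compute (424/503) with the reciprocity algorithm (Jacobi-symbol steps: pull out 2s via (2/n), flip via reciprocity, reduce):
  pull out 2: (2/503) = +1  (since 503 mod 8 = 7)
  pull out 2: (2/503) = +1  (since 503 mod 8 = 7)
  pull out 2: (2/503) = +1  (since 503 mod 8 = 7)
  reciprocity: (53/503) -> +(503/53)
  reduce: (26/53)
  pull out 2: (2/53) = -1  (since 53 mod 8 = 5)
  reciprocity: (13/53) -> +(53/13)
  reduce: (1/13)
  (1/13) = 1
Product of signs = -1
(424/503) = -1

-1


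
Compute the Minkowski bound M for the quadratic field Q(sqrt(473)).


d = 473, d mod 4 = 1, so disc(K) = d = 473; |disc(K)| = 473
Real quadratic field, so n = 2, s = r2 = 0, r1 = 2
M = (n!/n^n) * (4/pi)^s * sqrt(|disc(K)|) = (2!/2^2) * (4/pi)^0 * sqrt(473)
= 0.5 * 1.000000 * 21.748563
= 10.8743

10.8743


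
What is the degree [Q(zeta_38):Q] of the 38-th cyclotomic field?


The degree equals Euler's totient phi(38).
38 = 2 * 19
phi(38) = 18

18


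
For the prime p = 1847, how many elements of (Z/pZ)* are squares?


For prime p, the number of non-zero quadratic residues is (p-1)/2.
= (1847-1)/2
= 923

923


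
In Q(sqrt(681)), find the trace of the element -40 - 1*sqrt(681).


Tr(a + b*sqrt(d)) = (a + b*sqrt(d)) + (a - b*sqrt(d)) = 2a
= 2 * (-40)
= -80

-80


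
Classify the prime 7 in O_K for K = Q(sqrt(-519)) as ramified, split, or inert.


K = Q(sqrt(-519)). Since d mod 4 = 1, disc(K) = -519.
Check p | disc: -519 mod 7 = 6.
p does not divide disc. Compute Legendre symbol (d/p):
6^((7-1)/2) mod 7 = -1
(d/p) = -1, so p is inert: (p) stays prime with e=1, f=2, g=1.
Therefore p is inert.

inert


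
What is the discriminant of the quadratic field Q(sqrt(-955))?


For K = Q(sqrt(d)) with d squarefree: disc(K) = d if d = 1 mod 4, and disc(K) = 4d if d = 2 or 3 mod 4.
Here d = -955, and d mod 4 = 1.
d = 1 mod 4 (O_K = Z[(1+sqrt(d))/2]), so disc(K) = d = -955

-955


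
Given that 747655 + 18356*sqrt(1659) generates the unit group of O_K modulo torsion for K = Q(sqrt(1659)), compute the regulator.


epsilon = 747655 + 18356*sqrt(1659)
= 1.4953e+06
R = ln(1.4953e+06)
= 14.2178

14.2178


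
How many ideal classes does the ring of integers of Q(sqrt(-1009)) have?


K = Q(sqrt(-1009)). d mod 4 = 3, so D = disc(K) = 4d = -4036
h(K) equals the number of primitive reduced positive-definite forms (a, b, c) = a*x^2 + b*x*y + c*y^2 with b^2 - 4ac = D,
where reduced means |b| <= a <= c, with b >= 0 whenever |b| = a or a = c, and primitive means gcd(a, b, c) = 1.
Reduced forces 3a^2 <= |D| = 4036, so 1 <= a <= 36; b must have the parity of D, and c = (b^2 - D)/(4a) must be an integer >= a.
Enumerate a = 1..36, b in [-a, a]:
  a=1: (1, 0, 1009)  [1]
  a=2: (2, 2, 505)  [1]
  a=3..4: none
  a=5: (5, -2, 202), (5, 2, 202)  [2]
  a=6..9: none
  a=10: (10, -2, 101), (10, 2, 101)  [2]
  a=11: (11, -10, 94), (11, 10, 94)  [2]
  a=12..18: none
  a=19: (19, -12, 55), (19, 12, 55)  [2]
  a=20..21: none
  a=22: (22, -10, 47), (22, 10, 47)  [2]
  a=23: (23, -14, 46), (23, 14, 46)  [2]
  a=24: none
  a=25: (25, -8, 41), (25, 8, 41)  [2]
  a=26..28: none
  a=29: (29, -16, 37), (29, 16, 37)  [2]
  a=30: none
  a=31: (31, -26, 38), (31, 26, 38)  [2]
  a=32..36: none
Total reduced forms: 1 + 1 + 2 + 2 + 2 + 2 + 2 + 2 + 2 + 2 + 2 = 20
h = 20

20


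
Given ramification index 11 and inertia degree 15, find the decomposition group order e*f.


|D_P| = e * f
= 11 * 15
= 165

165


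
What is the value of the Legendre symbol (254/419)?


p = 419 is prime, so compute (254/419) with the reciprocity algorithm (Jacobi-symbol steps: pull out 2s via (2/n), flip via reciprocity, reduce):
  pull out 2: (2/419) = -1  (since 419 mod 8 = 3)
  reciprocity: (127/419) -> -(419/127)
  reduce: (38/127)
  pull out 2: (2/127) = +1  (since 127 mod 8 = 7)
  reciprocity: (19/127) -> -(127/19)
  reduce: (13/19)
  reciprocity: (13/19) -> +(19/13)
  reduce: (6/13)
  pull out 2: (2/13) = -1  (since 13 mod 8 = 5)
  reciprocity: (3/13) -> +(13/3)
  reduce: (1/3)
  (1/3) = 1
Product of signs = 1
(254/419) = 1

1


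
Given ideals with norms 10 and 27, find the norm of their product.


N(IJ) = N(I) * N(J)
= 10 * 27
= 270

270


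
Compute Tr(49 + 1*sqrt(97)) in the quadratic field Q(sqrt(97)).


Tr(a + b*sqrt(d)) = (a + b*sqrt(d)) + (a - b*sqrt(d)) = 2a
= 2 * (49)
= 98

98


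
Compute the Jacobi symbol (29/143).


Compute (29/143) via quadratic reciprocity:
  reciprocity: (29/143) -> +(143/29)
  reduce: (27/29)
  reciprocity: (27/29) -> +(29/27)
  reduce: (2/27)
  pull out 2: (2/27) = -1  (since 27 mod 8 = 3)
  (1/27) = 1
Product of signs = -1

-1


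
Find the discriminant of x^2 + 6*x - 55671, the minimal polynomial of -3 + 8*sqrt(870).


The element -3 + 8*sqrt(870) has minimal polynomial:
x^2 + 6*x - 55671
Discriminant = (6)^2 - 4*(-55671)
= 36 + 222684
= 222720

222720


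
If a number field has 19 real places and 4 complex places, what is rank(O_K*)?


By Dirichlet's unit theorem:
rank = r1 + r2 - 1
= 19 + 4 - 1
= 22

22


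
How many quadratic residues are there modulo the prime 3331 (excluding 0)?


For prime p, the number of non-zero quadratic residues is (p-1)/2.
= (3331-1)/2
= 1665

1665


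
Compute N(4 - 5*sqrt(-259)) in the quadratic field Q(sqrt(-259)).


N(a + b*sqrt(d)) = a^2 - d*b^2
= (4)^2 - (-259)*(-5)^2
= 16 + 6475
= 6491

6491


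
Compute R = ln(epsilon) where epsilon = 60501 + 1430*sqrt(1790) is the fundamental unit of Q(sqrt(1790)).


epsilon = 60501 + 1430*sqrt(1790)
= 121002.0000
R = ln(121002.0000)
= 11.7036

11.7036


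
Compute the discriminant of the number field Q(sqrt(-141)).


For K = Q(sqrt(d)) with d squarefree: disc(K) = d if d = 1 mod 4, and disc(K) = 4d if d = 2 or 3 mod 4.
Here d = -141, and d mod 4 = 3.
d = 3 mod 4, not 1 (O_K = Z[sqrt(d)]), so disc(K) = 4d = 4 * (-141) = -564

-564


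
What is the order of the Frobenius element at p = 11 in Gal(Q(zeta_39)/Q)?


The Frobenius at p in Gal(Q(zeta_n)/Q) = (Z/nZ)* is the class of p, so its order is ord_39(11), the smallest k >= 1 with 11^k = 1 mod 39.
n = 39 = 3 * 13, phi(39) = 24; the order divides phi(n).
Divisors of 24: 1, 2, 3, 4, 6, 8, 12, 24
Repeated squaring mod 39: 11^1 = 11, 11^2 = 4, 11^4 = 16, 11^8 = 22, 11^16 = 16
Test divisors in increasing order:
  k=1: 11^1 = 11 mod 39
  k=2: 11^2 = 4 mod 39
  k=3: 11^3 = 4 * 11 = 5 mod 39
  k=4: 11^4 = 16 mod 39
  k=6: 11^6 = 16 * 4 = 25 mod 39
  k=8: 11^8 = 22 mod 39
  k=12: 11^12 = 22 * 16 = 1 mod 39  <- first divisor giving 1
Order = 12

12


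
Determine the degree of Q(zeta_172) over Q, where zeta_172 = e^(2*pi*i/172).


The degree equals Euler's totient phi(172).
172 = 2^2 * 43
phi(172) = 84

84


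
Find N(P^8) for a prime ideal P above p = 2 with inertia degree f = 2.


N(P^a) = p^(a*f)
= 2^(8*2)
= 2^16
= 65536

65536


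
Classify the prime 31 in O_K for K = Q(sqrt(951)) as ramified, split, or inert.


K = Q(sqrt(951)). Since d mod 4 = 3, disc(K) = 3804.
Check p | disc: 3804 mod 31 = 22.
p does not divide disc. Compute Legendre symbol (d/p):
21^((31-1)/2) mod 31 = -1
(d/p) = -1, so p is inert: (p) stays prime with e=1, f=2, g=1.
Therefore p is inert.

inert


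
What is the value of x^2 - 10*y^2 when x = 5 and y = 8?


x^2 - d*y^2
= 5^2 - 10*8^2
= 25 - 640
= -615

-615


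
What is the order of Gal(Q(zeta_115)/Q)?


|Gal(Q(zeta_115)/Q)| = phi(115)
= 88

88


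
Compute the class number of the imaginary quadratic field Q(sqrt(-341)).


K = Q(sqrt(-341)). d mod 4 = 3, so D = disc(K) = 4d = -1364
h(K) equals the number of primitive reduced positive-definite forms (a, b, c) = a*x^2 + b*x*y + c*y^2 with b^2 - 4ac = D,
where reduced means |b| <= a <= c, with b >= 0 whenever |b| = a or a = c, and primitive means gcd(a, b, c) = 1.
Reduced forces 3a^2 <= |D| = 1364, so 1 <= a <= 21; b must have the parity of D, and c = (b^2 - D)/(4a) must be an integer >= a.
Enumerate a = 1..21, b in [-a, a]:
  a=1: (1, 0, 341)  [1]
  a=2: (2, 2, 171)  [1]
  a=3: (3, -2, 114), (3, 2, 114)  [2]
  a=4: none
  a=5: (5, -4, 69), (5, 4, 69)  [2]
  a=6: (6, -2, 57), (6, 2, 57)  [2]
  a=7: (7, -6, 50), (7, 6, 50)  [2]
  a=8: none
  a=9: (9, -2, 38), (9, 2, 38)  [2]
  a=10: (10, -6, 35), (10, 6, 35)  [2]
  a=11: (11, 0, 31)  [1]
  a=12: none
  a=13: (13, -12, 29), (13, 12, 29)  [2]
  a=14: (14, -6, 25), (14, 6, 25)  [2]
  a=15: (15, -14, 26), (15, -4, 23), (15, 4, 23), (15, 14, 26)  [4]
  a=16: none
  a=17: (17, -8, 21), (17, 8, 21)  [2]
  a=18: (18, -2, 19), (18, 2, 19)  [2]
  a=19..20: none
  a=21: (21, 20, 21)  [1]
Total reduced forms: 1 + 1 + 2 + 2 + 2 + 2 + 2 + 2 + 1 + 2 + 2 + 4 + 2 + 2 + 1 = 28
h = 28

28


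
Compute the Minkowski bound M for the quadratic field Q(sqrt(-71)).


d = -71, d mod 4 = 1, so disc(K) = d = -71; |disc(K)| = 71
Imaginary quadratic field, so n = 2, s = r2 = 1, r1 = 0
M = (n!/n^n) * (4/pi)^s * sqrt(|disc(K)|) = (2!/2^2) * (4/pi)^1 * sqrt(71)
= 0.5 * 1.273240 * 8.426150
= 5.3643

5.3643


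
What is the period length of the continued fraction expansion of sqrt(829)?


Run the CF algorithm for sqrt(829).
a_0 = floor(sqrt(829)) = 28; set m_0=0, q_0=1.
Recurrence: m' = q*a - m,  q' = (d - m'^2)/q,  a' = floor((a_0 + m')/q').
  step 1: m=28, q=45, a=1
  step 2: m=17, q=12, a=3
  step 3: m=19, q=39, a=1
  step 4: m=20, q=11, a=4
  step 5: m=24, q=23, a=2
  step 6: m=22, q=15, a=3
  step 7: m=23, q=20, a=2
  step 8: m=17, q=27, a=1
  step 9: m=10, q=27, a=1
  step 10: m=17, q=20, a=2
  step 11: m=23, q=15, a=3
  step 12: m=22, q=23, a=2
  step 13: m=24, q=11, a=4
  step 14: m=20, q=39, a=1
  step 15: m=19, q=12, a=3
  step 16: m=17, q=45, a=1
  step 17: m=28, q=1, a=56
a_17 = 2*a_0 = 56, so the period closes here.
sqrt(829) = [28; 1, 3, 1, 4, 2, 3, 2, 1, 1, 2, 3, 2, 4, 1, 3, 1, 56]
Period length = 17

17


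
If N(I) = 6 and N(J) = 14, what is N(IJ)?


N(IJ) = N(I) * N(J)
= 6 * 14
= 84

84


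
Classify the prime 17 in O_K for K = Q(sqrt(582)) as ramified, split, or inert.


K = Q(sqrt(582)). Since d mod 4 = 2, disc(K) = 2328.
Check p | disc: 2328 mod 17 = 16.
p does not divide disc. Compute Legendre symbol (d/p):
4^((17-1)/2) mod 17 = 1
(d/p) = 1, so p splits: (p) = P*P' with e=1, f=1, g=2.
Therefore p is split.

split


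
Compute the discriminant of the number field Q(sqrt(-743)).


For K = Q(sqrt(d)) with d squarefree: disc(K) = d if d = 1 mod 4, and disc(K) = 4d if d = 2 or 3 mod 4.
Here d = -743, and d mod 4 = 1.
d = 1 mod 4 (O_K = Z[(1+sqrt(d))/2]), so disc(K) = d = -743

-743


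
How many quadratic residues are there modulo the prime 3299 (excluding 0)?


For prime p, the number of non-zero quadratic residues is (p-1)/2.
= (3299-1)/2
= 1649

1649


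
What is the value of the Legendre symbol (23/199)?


p = 199 is prime, so compute (23/199) with the reciprocity algorithm (Jacobi-symbol steps: pull out 2s via (2/n), flip via reciprocity, reduce):
  reciprocity: (23/199) -> -(199/23)
  reduce: (15/23)
  reciprocity: (15/23) -> -(23/15)
  reduce: (8/15)
  pull out 2: (2/15) = +1  (since 15 mod 8 = 7)
  pull out 2: (2/15) = +1  (since 15 mod 8 = 7)
  pull out 2: (2/15) = +1  (since 15 mod 8 = 7)
  (1/15) = 1
Product of signs = 1
(23/199) = 1

1


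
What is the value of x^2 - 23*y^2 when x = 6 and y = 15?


x^2 - d*y^2
= 6^2 - 23*15^2
= 36 - 5175
= -5139

-5139


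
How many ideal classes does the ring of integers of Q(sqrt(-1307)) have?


K = Q(sqrt(-1307)). d mod 4 = 1, so D = disc(K) = d = -1307
h(K) equals the number of primitive reduced positive-definite forms (a, b, c) = a*x^2 + b*x*y + c*y^2 with b^2 - 4ac = D,
where reduced means |b| <= a <= c, with b >= 0 whenever |b| = a or a = c, and primitive means gcd(a, b, c) = 1.
Reduced forces 3a^2 <= |D| = 1307, so 1 <= a <= 20; b must have the parity of D, and c = (b^2 - D)/(4a) must be an integer >= a.
Enumerate a = 1..20, b in [-a, a]:
  a=1: (1, 1, 327)  [1]
  a=2: none
  a=3: (3, -1, 109), (3, 1, 109)  [2]
  a=4..6: none
  a=7: (7, -3, 47), (7, 3, 47)  [2]
  a=8: none
  a=9: (9, -5, 37), (9, 5, 37)  [2]
  a=10..16: none
  a=17: (17, -11, 21), (17, 11, 21)  [2]
  a=18: none
  a=19: (19, -17, 21), (19, 17, 21)  [2]
  a=20: none
Total reduced forms: 1 + 2 + 2 + 2 + 2 + 2 = 11
h = 11

11


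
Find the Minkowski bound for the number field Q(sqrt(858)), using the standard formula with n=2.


d = 858, d mod 4 = 2, so disc(K) = 4d = 3432; |disc(K)| = 3432
Real quadratic field, so n = 2, s = r2 = 0, r1 = 2
M = (n!/n^n) * (4/pi)^s * sqrt(|disc(K)|) = (2!/2^2) * (4/pi)^0 * sqrt(3432)
= 0.5 * 1.000000 * 58.583274
= 29.2916

29.2916


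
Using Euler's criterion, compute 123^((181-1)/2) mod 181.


p = 181 is prime and the exponent is (p-1)/2 = 90, so by Euler's criterion 123^90 = (123/181) = +1 or -1 mod 181.
Compute by square-and-multiply:
  90 = 64 + 16 + 8 + 2 (binary 1011010)
  Repeated squaring mod 181: 123^1 = 123, 123^2 = 106, 123^4 = 14, 123^8 = 15, 123^16 = 44, 123^32 = 126, 123^64 = 129
  123^90 = 123^64 * 123^16 * 123^8 * 123^2 = 129 * 44 * 15 * 106 mod 181
    129 * 44 = 5676 = 65 mod 181
    65 * 15 = 975 = 70 mod 181
    70 * 106 = 7420 = 180 mod 181
  123^90 = 180 mod 181
Result 180 = p - 1 = -1 mod 181: 123 is a quadratic non-residue mod 181. As a residue in [0, p-1] the value is 180.
123^90 mod 181 = 180

180


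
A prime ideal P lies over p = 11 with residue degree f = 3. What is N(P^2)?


N(P^a) = p^(a*f)
= 11^(2*3)
= 11^6
= 1771561

1771561


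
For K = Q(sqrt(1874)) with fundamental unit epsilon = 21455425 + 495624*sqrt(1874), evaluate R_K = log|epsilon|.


epsilon = 21455425 + 495624*sqrt(1874)
= 4.2911e+07
R = ln(4.2911e+07)
= 17.5746

17.5746


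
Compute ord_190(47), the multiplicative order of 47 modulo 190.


We want ord_190(47), the smallest k >= 1 with 47^k = 1 mod 190.
n = 190 = 2 * 5 * 19, phi(190) = 72; the order divides phi(n).
Divisors of 72: 1, 2, 3, 4, 6, 8, 9, 12, 18, 24, 36, 72
Repeated squaring mod 190: 47^1 = 47, 47^2 = 119, 47^4 = 101, 47^8 = 131, 47^16 = 61, 47^32 = 111, 47^64 = 161
Test divisors in increasing order:
  k=1: 47^1 = 47 mod 190
  k=2: 47^2 = 119 mod 190
  k=3: 47^3 = 119 * 47 = 83 mod 190
  k=4: 47^4 = 101 mod 190
  k=6: 47^6 = 101 * 119 = 49 mod 190
  k=8: 47^8 = 131 mod 190
  k=9: 47^9 = 131 * 47 = 77 mod 190
  k=12: 47^12 = 131 * 101 = 121 mod 190
  k=18: 47^18 = 61 * 119 = 39 mod 190
  k=24: 47^24 = 61 * 131 = 11 mod 190
  k=36: 47^36 = 111 * 101 = 1 mod 190  <- first divisor giving 1
Order = 36

36


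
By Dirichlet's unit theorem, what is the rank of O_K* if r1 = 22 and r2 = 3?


By Dirichlet's unit theorem:
rank = r1 + r2 - 1
= 22 + 3 - 1
= 24

24


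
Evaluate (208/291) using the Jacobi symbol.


Compute (208/291) via quadratic reciprocity:
  pull out 2: (2/291) = -1  (since 291 mod 8 = 3)
  pull out 2: (2/291) = -1  (since 291 mod 8 = 3)
  pull out 2: (2/291) = -1  (since 291 mod 8 = 3)
  pull out 2: (2/291) = -1  (since 291 mod 8 = 3)
  reciprocity: (13/291) -> +(291/13)
  reduce: (5/13)
  reciprocity: (5/13) -> +(13/5)
  reduce: (3/5)
  reciprocity: (3/5) -> +(5/3)
  reduce: (2/3)
  pull out 2: (2/3) = -1  (since 3 mod 8 = 3)
  (1/3) = 1
Product of signs = -1

-1


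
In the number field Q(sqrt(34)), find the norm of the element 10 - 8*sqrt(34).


N(a + b*sqrt(d)) = a^2 - d*b^2
= (10)^2 - (34)*(-8)^2
= 100 - 2176
= -2076

-2076


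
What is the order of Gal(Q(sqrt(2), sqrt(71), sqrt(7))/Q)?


The 3 square roots of distinct primes are multiplicatively independent over Q,
so [K:Q] = 2^3 and Gal(K/Q) is isomorphic to (Z/2Z)^3.
|Gal| = 2^3 = 8

8


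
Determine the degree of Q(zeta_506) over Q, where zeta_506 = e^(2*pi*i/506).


The degree equals Euler's totient phi(506).
506 = 2 * 11 * 23
phi(506) = 220

220


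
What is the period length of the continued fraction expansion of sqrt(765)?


Run the CF algorithm for sqrt(765).
a_0 = floor(sqrt(765)) = 27; set m_0=0, q_0=1.
Recurrence: m' = q*a - m,  q' = (d - m'^2)/q,  a' = floor((a_0 + m')/q').
  step 1: m=27, q=36, a=1
  step 2: m=9, q=19, a=1
  step 3: m=10, q=35, a=1
  step 4: m=25, q=4, a=13
  step 5: m=27, q=9, a=6
  step 6: m=27, q=4, a=13
  step 7: m=25, q=35, a=1
  step 8: m=10, q=19, a=1
  step 9: m=9, q=36, a=1
  step 10: m=27, q=1, a=54
a_10 = 2*a_0 = 54, so the period closes here.
sqrt(765) = [27; 1, 1, 1, 13, 6, 13, 1, 1, 1, 54]
Period length = 10

10


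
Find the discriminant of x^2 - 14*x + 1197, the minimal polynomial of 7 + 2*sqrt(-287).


The element 7 + 2*sqrt(-287) has minimal polynomial:
x^2 - 14*x + 1197
Discriminant = (-14)^2 - 4*(1197)
= 196 - 4788
= -4592

-4592


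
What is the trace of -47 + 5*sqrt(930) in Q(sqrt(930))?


Tr(a + b*sqrt(d)) = (a + b*sqrt(d)) + (a - b*sqrt(d)) = 2a
= 2 * (-47)
= -94

-94


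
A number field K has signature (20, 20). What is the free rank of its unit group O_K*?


By Dirichlet's unit theorem:
rank = r1 + r2 - 1
= 20 + 20 - 1
= 39

39


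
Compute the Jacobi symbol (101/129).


Compute (101/129) via quadratic reciprocity:
  reciprocity: (101/129) -> +(129/101)
  reduce: (28/101)
  pull out 2: (2/101) = -1  (since 101 mod 8 = 5)
  pull out 2: (2/101) = -1  (since 101 mod 8 = 5)
  reciprocity: (7/101) -> +(101/7)
  reduce: (3/7)
  reciprocity: (3/7) -> -(7/3)
  reduce: (1/3)
  (1/3) = 1
Product of signs = -1

-1


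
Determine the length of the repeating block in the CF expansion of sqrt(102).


Run the CF algorithm for sqrt(102).
a_0 = floor(sqrt(102)) = 10; set m_0=0, q_0=1.
Recurrence: m' = q*a - m,  q' = (d - m'^2)/q,  a' = floor((a_0 + m')/q').
  step 1: m=10, q=2, a=10
  step 2: m=10, q=1, a=20
a_2 = 2*a_0 = 20, so the period closes here.
sqrt(102) = [10; 10, 20]
Period length = 2

2


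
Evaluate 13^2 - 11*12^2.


x^2 - d*y^2
= 13^2 - 11*12^2
= 169 - 1584
= -1415

-1415


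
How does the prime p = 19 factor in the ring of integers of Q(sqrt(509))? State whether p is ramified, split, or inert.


K = Q(sqrt(509)). Since d mod 4 = 1, disc(K) = 509.
Check p | disc: 509 mod 19 = 15.
p does not divide disc. Compute Legendre symbol (d/p):
15^((19-1)/2) mod 19 = -1
(d/p) = -1, so p is inert: (p) stays prime with e=1, f=2, g=1.
Therefore p is inert.

inert


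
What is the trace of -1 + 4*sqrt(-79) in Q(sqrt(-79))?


Tr(a + b*sqrt(d)) = (a + b*sqrt(d)) + (a - b*sqrt(d)) = 2a
= 2 * (-1)
= -2

-2


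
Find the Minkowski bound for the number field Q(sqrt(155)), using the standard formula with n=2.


d = 155, d mod 4 = 3, so disc(K) = 4d = 620; |disc(K)| = 620
Real quadratic field, so n = 2, s = r2 = 0, r1 = 2
M = (n!/n^n) * (4/pi)^s * sqrt(|disc(K)|) = (2!/2^2) * (4/pi)^0 * sqrt(620)
= 0.5 * 1.000000 * 24.899799
= 12.4499

12.4499


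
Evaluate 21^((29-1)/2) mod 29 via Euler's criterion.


p = 29 is prime and the exponent is (p-1)/2 = 14, so by Euler's criterion 21^14 = (21/29) = +1 or -1 mod 29.
Compute by square-and-multiply:
  14 = 8 + 4 + 2 (binary 1110)
  Repeated squaring mod 29: 21^1 = 21, 21^2 = 6, 21^4 = 7, 21^8 = 20
  21^14 = 21^8 * 21^4 * 21^2 = 20 * 7 * 6 mod 29
    20 * 7 = 140 = 24 mod 29
    24 * 6 = 144 = 28 mod 29
  21^14 = 28 mod 29
Result 28 = p - 1 = -1 mod 29: 21 is a quadratic non-residue mod 29. As a residue in [0, p-1] the value is 28.
21^14 mod 29 = 28

28


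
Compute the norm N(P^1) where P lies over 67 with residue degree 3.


N(P^a) = p^(a*f)
= 67^(1*3)
= 67^3
= 300763

300763


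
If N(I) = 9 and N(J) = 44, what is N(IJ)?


N(IJ) = N(I) * N(J)
= 9 * 44
= 396

396


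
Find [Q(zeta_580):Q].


The degree equals Euler's totient phi(580).
580 = 2^2 * 5 * 29
phi(580) = 224

224


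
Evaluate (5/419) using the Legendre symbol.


p = 419 is prime, so compute (5/419) with the reciprocity algorithm (Jacobi-symbol steps: pull out 2s via (2/n), flip via reciprocity, reduce):
  reciprocity: (5/419) -> +(419/5)
  reduce: (4/5)
  pull out 2: (2/5) = -1  (since 5 mod 8 = 5)
  pull out 2: (2/5) = -1  (since 5 mod 8 = 5)
  (1/5) = 1
Product of signs = 1
(5/419) = 1

1


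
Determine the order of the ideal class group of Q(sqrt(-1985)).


K = Q(sqrt(-1985)). d mod 4 = 3, so D = disc(K) = 4d = -7940
h(K) equals the number of primitive reduced positive-definite forms (a, b, c) = a*x^2 + b*x*y + c*y^2 with b^2 - 4ac = D,
where reduced means |b| <= a <= c, with b >= 0 whenever |b| = a or a = c, and primitive means gcd(a, b, c) = 1.
Reduced forces 3a^2 <= |D| = 7940, so 1 <= a <= 51; b must have the parity of D, and c = (b^2 - D)/(4a) must be an integer >= a.
Enumerate a = 1..51, b in [-a, a]:
  a=1: (1, 0, 1985)  [1]
  a=2: (2, 2, 993)  [1]
  a=3: (3, -2, 662), (3, 2, 662)  [2]
  a=4: none
  a=5: (5, 0, 397)  [1]
  a=6: (6, -2, 331), (6, 2, 331)  [2]
  a=7..8: none
  a=9: (9, -4, 221), (9, 4, 221)  [2]
  a=10: (10, 10, 201)  [1]
  a=11..12: none
  a=13: (13, -4, 153), (13, 4, 153)  [2]
  a=14: none
  a=15: (15, -10, 134), (15, 10, 134)  [2]
  a=16: none
  a=17: (17, -4, 117), (17, 4, 117)  [2]
  a=18: (18, -14, 113), (18, 14, 113)  [2]
  a=19..22: none
  a=23: (23, -8, 87), (23, 8, 87)  [2]
  a=24..25: none
  a=26: (26, -22, 81), (26, 22, 81)  [2]
  a=27: (27, -22, 78), (27, 22, 78)  [2]
  a=28: none
  a=29: (29, -8, 69), (29, 8, 69)  [2]
  a=30: (30, -10, 67), (30, 10, 67)  [2]
  a=31..33: none
  a=34: (34, -30, 65), (34, 30, 65)  [2]
  a=35..38: none
  a=39: (39, -22, 54), (39, -4, 51), (39, 4, 51), (39, 22, 54)  [4]
  a=40..42: none
  a=43: (43, -12, 47), (43, 12, 47)  [2]
  a=44: none
  a=45: (45, -40, 53), (45, 40, 53)  [2]
  a=46: (46, -38, 51), (46, 38, 51)  [2]
  a=47..51: none
Total reduced forms: 1 + 1 + 2 + 1 + 2 + 2 + 1 + 2 + 2 + 2 + 2 + 2 + 2 + 2 + 2 + 2 + 2 + 4 + 2 + 2 + 2 = 40
h = 40

40


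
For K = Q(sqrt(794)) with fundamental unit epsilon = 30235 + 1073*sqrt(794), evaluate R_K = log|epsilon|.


epsilon = 30235 + 1073*sqrt(794)
= 60470.0000
R = ln(60470.0000)
= 11.0099

11.0099


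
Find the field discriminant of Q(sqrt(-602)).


For K = Q(sqrt(d)) with d squarefree: disc(K) = d if d = 1 mod 4, and disc(K) = 4d if d = 2 or 3 mod 4.
Here d = -602, and d mod 4 = 2.
d = 2 mod 4, not 1 (O_K = Z[sqrt(d)]), so disc(K) = 4d = 4 * (-602) = -2408

-2408


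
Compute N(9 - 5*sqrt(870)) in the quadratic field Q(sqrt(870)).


N(a + b*sqrt(d)) = a^2 - d*b^2
= (9)^2 - (870)*(-5)^2
= 81 - 21750
= -21669

-21669


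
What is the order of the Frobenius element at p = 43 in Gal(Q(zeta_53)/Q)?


The Frobenius at p in Gal(Q(zeta_n)/Q) = (Z/nZ)* is the class of p, so its order is ord_53(43), the smallest k >= 1 with 43^k = 1 mod 53.
n = 53 = 53, phi(53) = 52; the order divides phi(n).
Divisors of 52: 1, 2, 4, 13, 26, 52
Repeated squaring mod 53: 43^1 = 43, 43^2 = 47, 43^4 = 36, 43^8 = 24, 43^16 = 46, 43^32 = 49
Test divisors in increasing order:
  k=1: 43^1 = 43 mod 53
  k=2: 43^2 = 47 mod 53
  k=4: 43^4 = 36 mod 53
  k=13: 43^13 = 24 * 36 * 43 = 52 mod 53
  k=26: 43^26 = 46 * 24 * 47 = 1 mod 53  <- first divisor giving 1
Order = 26

26


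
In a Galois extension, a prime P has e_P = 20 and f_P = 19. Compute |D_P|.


|D_P| = e * f
= 20 * 19
= 380

380


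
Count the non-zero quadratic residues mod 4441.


For prime p, the number of non-zero quadratic residues is (p-1)/2.
= (4441-1)/2
= 2220

2220


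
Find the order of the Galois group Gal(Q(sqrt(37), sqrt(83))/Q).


The 2 square roots of distinct primes are multiplicatively independent over Q,
so [K:Q] = 2^2 and Gal(K/Q) is isomorphic to (Z/2Z)^2.
|Gal| = 2^2 = 4

4


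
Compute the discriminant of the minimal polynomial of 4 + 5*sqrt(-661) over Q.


The element 4 + 5*sqrt(-661) has minimal polynomial:
x^2 - 8*x + 16541
Discriminant = (-8)^2 - 4*(16541)
= 64 - 66164
= -66100

-66100


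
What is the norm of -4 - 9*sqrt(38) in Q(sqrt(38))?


N(a + b*sqrt(d)) = a^2 - d*b^2
= (-4)^2 - (38)*(-9)^2
= 16 - 3078
= -3062

-3062


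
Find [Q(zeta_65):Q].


The degree equals Euler's totient phi(65).
65 = 5 * 13
phi(65) = 48

48


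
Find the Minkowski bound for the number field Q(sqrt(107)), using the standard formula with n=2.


d = 107, d mod 4 = 3, so disc(K) = 4d = 428; |disc(K)| = 428
Real quadratic field, so n = 2, s = r2 = 0, r1 = 2
M = (n!/n^n) * (4/pi)^s * sqrt(|disc(K)|) = (2!/2^2) * (4/pi)^0 * sqrt(428)
= 0.5 * 1.000000 * 20.688161
= 10.3441

10.3441


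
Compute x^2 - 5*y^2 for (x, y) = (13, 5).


x^2 - d*y^2
= 13^2 - 5*5^2
= 169 - 125
= 44

44


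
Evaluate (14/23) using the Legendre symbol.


p = 23 is prime, so compute (14/23) with the reciprocity algorithm (Jacobi-symbol steps: pull out 2s via (2/n), flip via reciprocity, reduce):
  pull out 2: (2/23) = +1  (since 23 mod 8 = 7)
  reciprocity: (7/23) -> -(23/7)
  reduce: (2/7)
  pull out 2: (2/7) = +1  (since 7 mod 8 = 7)
  (1/7) = 1
Product of signs = -1
(14/23) = -1

-1


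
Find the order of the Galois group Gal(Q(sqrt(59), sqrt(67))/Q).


The 2 square roots of distinct primes are multiplicatively independent over Q,
so [K:Q] = 2^2 and Gal(K/Q) is isomorphic to (Z/2Z)^2.
|Gal| = 2^2 = 4

4


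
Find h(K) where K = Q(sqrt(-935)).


K = Q(sqrt(-935)). d mod 4 = 1, so D = disc(K) = d = -935
h(K) equals the number of primitive reduced positive-definite forms (a, b, c) = a*x^2 + b*x*y + c*y^2 with b^2 - 4ac = D,
where reduced means |b| <= a <= c, with b >= 0 whenever |b| = a or a = c, and primitive means gcd(a, b, c) = 1.
Reduced forces 3a^2 <= |D| = 935, so 1 <= a <= 17; b must have the parity of D, and c = (b^2 - D)/(4a) must be an integer >= a.
Enumerate a = 1..17, b in [-a, a]:
  a=1: (1, 1, 234)  [1]
  a=2: (2, -1, 117), (2, 1, 117)  [2]
  a=3: (3, -1, 78), (3, 1, 78)  [2]
  a=4: (4, -3, 59), (4, 3, 59)  [2]
  a=5: (5, 5, 48)  [1]
  a=6: (6, -5, 40), (6, -1, 39), (6, 1, 39), (6, 5, 40)  [4]
  a=7: none
  a=8: (8, -5, 30), (8, 5, 30)  [2]
  a=9: (9, -1, 26), (9, 1, 26)  [2]
  a=10: (10, -5, 24), (10, 5, 24)  [2]
  a=11: (11, 11, 24)  [1]
  a=12: (12, -11, 22), (12, -5, 20), (12, 5, 20), (12, 11, 22)  [4]
  a=13: (13, -1, 18), (13, 1, 18)  [2]
  a=14: none
  a=15: (15, -5, 16), (15, 5, 16)  [2]
  a=16: none
  a=17: (17, 17, 18)  [1]
Total reduced forms: 1 + 2 + 2 + 2 + 1 + 4 + 2 + 2 + 2 + 1 + 4 + 2 + 2 + 1 = 28
h = 28

28


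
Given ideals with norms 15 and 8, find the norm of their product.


N(IJ) = N(I) * N(J)
= 15 * 8
= 120

120


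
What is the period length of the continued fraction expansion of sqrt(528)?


Run the CF algorithm for sqrt(528).
a_0 = floor(sqrt(528)) = 22; set m_0=0, q_0=1.
Recurrence: m' = q*a - m,  q' = (d - m'^2)/q,  a' = floor((a_0 + m')/q').
  step 1: m=22, q=44, a=1
  step 2: m=22, q=1, a=44
a_2 = 2*a_0 = 44, so the period closes here.
sqrt(528) = [22; 1, 44]
Period length = 2

2


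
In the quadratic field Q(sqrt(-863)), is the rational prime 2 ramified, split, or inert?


K = Q(sqrt(-863)). Since d mod 4 = 1, disc(K) = -863.
Check p | disc: -863 mod 2 = 1.
p=2 does not divide disc (d is 1 mod 4). 2 splits iff d = 1 mod 8.
d mod 8 = 1, so (d/2) = 1.
(d/p) = 1, so p splits: (p) = P*P' with e=1, f=1, g=2.
Therefore p is split.

split


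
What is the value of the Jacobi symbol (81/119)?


Compute (81/119) via quadratic reciprocity:
  reciprocity: (81/119) -> +(119/81)
  reduce: (38/81)
  pull out 2: (2/81) = +1  (since 81 mod 8 = 1)
  reciprocity: (19/81) -> +(81/19)
  reduce: (5/19)
  reciprocity: (5/19) -> +(19/5)
  reduce: (4/5)
  pull out 2: (2/5) = -1  (since 5 mod 8 = 5)
  pull out 2: (2/5) = -1  (since 5 mod 8 = 5)
  (1/5) = 1
Product of signs = 1

1


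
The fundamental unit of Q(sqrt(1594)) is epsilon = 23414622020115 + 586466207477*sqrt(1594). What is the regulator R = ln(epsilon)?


epsilon = 23414622020115 + 586466207477*sqrt(1594)
= 4.6829e+13
R = ln(4.6829e+13)
= 31.4775

31.4775


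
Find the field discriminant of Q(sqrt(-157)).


For K = Q(sqrt(d)) with d squarefree: disc(K) = d if d = 1 mod 4, and disc(K) = 4d if d = 2 or 3 mod 4.
Here d = -157, and d mod 4 = 3.
d = 3 mod 4, not 1 (O_K = Z[sqrt(d)]), so disc(K) = 4d = 4 * (-157) = -628

-628


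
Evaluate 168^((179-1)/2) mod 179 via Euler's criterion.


p = 179 is prime and the exponent is (p-1)/2 = 89, so by Euler's criterion 168^89 = (168/179) = +1 or -1 mod 179.
Compute by square-and-multiply:
  89 = 64 + 16 + 8 + 1 (binary 1011001)
  Repeated squaring mod 179: 168^1 = 168, 168^2 = 121, 168^4 = 142, 168^8 = 116, 168^16 = 31, 168^32 = 66, 168^64 = 60
  168^89 = 168^64 * 168^16 * 168^8 * 168^1 = 60 * 31 * 116 * 168 mod 179
    60 * 31 = 1860 = 70 mod 179
    70 * 116 = 8120 = 65 mod 179
    65 * 168 = 10920 = 1 mod 179
  168^89 = 1 mod 179
Result 1: 168 is a quadratic residue mod 179.
168^89 mod 179 = 1

1


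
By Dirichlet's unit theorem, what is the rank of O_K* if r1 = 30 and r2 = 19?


By Dirichlet's unit theorem:
rank = r1 + r2 - 1
= 30 + 19 - 1
= 48

48


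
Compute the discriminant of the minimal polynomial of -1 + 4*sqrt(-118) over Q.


The element -1 + 4*sqrt(-118) has minimal polynomial:
x^2 + 2*x + 1889
Discriminant = (2)^2 - 4*(1889)
= 4 - 7556
= -7552

-7552


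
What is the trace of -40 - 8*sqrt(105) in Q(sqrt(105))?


Tr(a + b*sqrt(d)) = (a + b*sqrt(d)) + (a - b*sqrt(d)) = 2a
= 2 * (-40)
= -80

-80


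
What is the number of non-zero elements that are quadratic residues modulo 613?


For prime p, the number of non-zero quadratic residues is (p-1)/2.
= (613-1)/2
= 306

306


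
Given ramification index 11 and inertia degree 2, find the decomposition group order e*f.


|D_P| = e * f
= 11 * 2
= 22

22


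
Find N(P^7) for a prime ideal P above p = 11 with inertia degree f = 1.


N(P^a) = p^(a*f)
= 11^(7*1)
= 11^7
= 19487171

19487171


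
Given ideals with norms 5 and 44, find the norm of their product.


N(IJ) = N(I) * N(J)
= 5 * 44
= 220

220


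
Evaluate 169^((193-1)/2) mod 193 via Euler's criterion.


p = 193 is prime and the exponent is (p-1)/2 = 96, so by Euler's criterion 169^96 = (169/193) = +1 or -1 mod 193.
Compute by square-and-multiply:
  96 = 64 + 32 (binary 1100000)
  Repeated squaring mod 193: 169^1 = 169, 169^2 = 190, 169^4 = 9, 169^8 = 81, 169^16 = 192, 169^32 = 1, 169^64 = 1
  169^96 = 169^64 * 169^32 = 1 * 1 mod 193
    1 * 1 = 1 = 1 mod 193
  169^96 = 1 mod 193
Result 1: 169 is a quadratic residue mod 193.
169^96 mod 193 = 1

1


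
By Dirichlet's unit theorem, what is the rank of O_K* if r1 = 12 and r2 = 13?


By Dirichlet's unit theorem:
rank = r1 + r2 - 1
= 12 + 13 - 1
= 24

24


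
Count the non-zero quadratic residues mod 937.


For prime p, the number of non-zero quadratic residues is (p-1)/2.
= (937-1)/2
= 468

468


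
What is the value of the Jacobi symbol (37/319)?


Compute (37/319) via quadratic reciprocity:
  reciprocity: (37/319) -> +(319/37)
  reduce: (23/37)
  reciprocity: (23/37) -> +(37/23)
  reduce: (14/23)
  pull out 2: (2/23) = +1  (since 23 mod 8 = 7)
  reciprocity: (7/23) -> -(23/7)
  reduce: (2/7)
  pull out 2: (2/7) = +1  (since 7 mod 8 = 7)
  (1/7) = 1
Product of signs = -1

-1


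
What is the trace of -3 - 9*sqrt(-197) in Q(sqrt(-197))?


Tr(a + b*sqrt(d)) = (a + b*sqrt(d)) + (a - b*sqrt(d)) = 2a
= 2 * (-3)
= -6

-6


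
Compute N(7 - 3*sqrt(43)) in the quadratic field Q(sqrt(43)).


N(a + b*sqrt(d)) = a^2 - d*b^2
= (7)^2 - (43)*(-3)^2
= 49 - 387
= -338

-338


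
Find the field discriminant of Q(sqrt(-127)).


For K = Q(sqrt(d)) with d squarefree: disc(K) = d if d = 1 mod 4, and disc(K) = 4d if d = 2 or 3 mod 4.
Here d = -127, and d mod 4 = 1.
d = 1 mod 4 (O_K = Z[(1+sqrt(d))/2]), so disc(K) = d = -127

-127


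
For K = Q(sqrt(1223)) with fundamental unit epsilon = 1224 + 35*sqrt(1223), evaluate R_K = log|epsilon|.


epsilon = 1224 + 35*sqrt(1223)
= 2447.9996
R = ln(2447.9996)
= 7.8030

7.8030


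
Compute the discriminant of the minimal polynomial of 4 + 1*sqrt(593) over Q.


The element 4 + 1*sqrt(593) has minimal polynomial:
x^2 - 8*x - 577
Discriminant = (-8)^2 - 4*(-577)
= 64 + 2308
= 2372

2372


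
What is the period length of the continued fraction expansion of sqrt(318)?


Run the CF algorithm for sqrt(318).
a_0 = floor(sqrt(318)) = 17; set m_0=0, q_0=1.
Recurrence: m' = q*a - m,  q' = (d - m'^2)/q,  a' = floor((a_0 + m')/q').
  step 1: m=17, q=29, a=1
  step 2: m=12, q=6, a=4
  step 3: m=12, q=29, a=1
  step 4: m=17, q=1, a=34
a_4 = 2*a_0 = 34, so the period closes here.
sqrt(318) = [17; 1, 4, 1, 34]
Period length = 4

4


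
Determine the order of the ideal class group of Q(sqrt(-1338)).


K = Q(sqrt(-1338)). d mod 4 = 2, so D = disc(K) = 4d = -5352
h(K) equals the number of primitive reduced positive-definite forms (a, b, c) = a*x^2 + b*x*y + c*y^2 with b^2 - 4ac = D,
where reduced means |b| <= a <= c, with b >= 0 whenever |b| = a or a = c, and primitive means gcd(a, b, c) = 1.
Reduced forces 3a^2 <= |D| = 5352, so 1 <= a <= 42; b must have the parity of D, and c = (b^2 - D)/(4a) must be an integer >= a.
Enumerate a = 1..42, b in [-a, a]:
  a=1: (1, 0, 1338)  [1]
  a=2: (2, 0, 669)  [1]
  a=3: (3, 0, 446)  [1]
  a=4..5: none
  a=6: (6, 0, 223)  [1]
  a=7..10: none
  a=11: (11, -4, 122), (11, 4, 122)  [2]
  a=12: none
  a=13: (13, -2, 103), (13, 2, 103)  [2]
  a=14..18: none
  a=19: (19, -14, 73), (19, 14, 73)  [2]
  a=20..21: none
  a=22: (22, -4, 61), (22, 4, 61)  [2]
  a=23..25: none
  a=26: (26, -24, 57), (26, 24, 57)  [2]
  a=27..28: none
  a=29: (29, -10, 47), (29, 10, 47)  [2]
  a=30..32: none
  a=33: (33, -18, 43), (33, 18, 43)  [2]
  a=34..37: none
  a=38: (38, -24, 39), (38, 24, 39)  [2]
  a=39..42: none
Total reduced forms: 1 + 1 + 1 + 1 + 2 + 2 + 2 + 2 + 2 + 2 + 2 + 2 = 20
h = 20

20


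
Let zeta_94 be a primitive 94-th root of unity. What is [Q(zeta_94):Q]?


The degree equals Euler's totient phi(94).
94 = 2 * 47
phi(94) = 46

46


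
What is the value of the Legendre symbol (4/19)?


p = 19 is prime, so compute (4/19) with the reciprocity algorithm (Jacobi-symbol steps: pull out 2s via (2/n), flip via reciprocity, reduce):
  pull out 2: (2/19) = -1  (since 19 mod 8 = 3)
  pull out 2: (2/19) = -1  (since 19 mod 8 = 3)
  (1/19) = 1
Product of signs = 1
(4/19) = 1

1
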